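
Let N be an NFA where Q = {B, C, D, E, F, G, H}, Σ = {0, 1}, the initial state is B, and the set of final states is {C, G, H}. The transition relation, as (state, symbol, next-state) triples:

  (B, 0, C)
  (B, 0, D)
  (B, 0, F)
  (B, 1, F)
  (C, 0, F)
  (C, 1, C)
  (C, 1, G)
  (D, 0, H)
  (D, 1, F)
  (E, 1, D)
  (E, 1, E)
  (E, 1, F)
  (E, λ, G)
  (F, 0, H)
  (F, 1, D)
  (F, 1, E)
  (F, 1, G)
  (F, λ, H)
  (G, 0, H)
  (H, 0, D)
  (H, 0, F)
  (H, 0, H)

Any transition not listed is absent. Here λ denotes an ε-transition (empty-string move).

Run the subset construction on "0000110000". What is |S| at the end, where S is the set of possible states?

3

Start in {B}.
Read '0': {B} → {C, D, F, H}.
Read '0': {C, D, F, H} → {D, F, H}.
Read '0': {D, F, H} → {D, F, H}.
Read '0': {D, F, H} → {D, F, H}.
Read '1': {D, F, H} → {D, E, F, G, H}.
Read '1': {D, E, F, G, H} → {D, E, F, G, H}.
Read '0': {D, E, F, G, H} → {D, F, H}.
Read '0': {D, F, H} → {D, F, H}.
Read '0': {D, F, H} → {D, F, H}.
Read '0': {D, F, H} → {D, F, H}.
That set has 3 states.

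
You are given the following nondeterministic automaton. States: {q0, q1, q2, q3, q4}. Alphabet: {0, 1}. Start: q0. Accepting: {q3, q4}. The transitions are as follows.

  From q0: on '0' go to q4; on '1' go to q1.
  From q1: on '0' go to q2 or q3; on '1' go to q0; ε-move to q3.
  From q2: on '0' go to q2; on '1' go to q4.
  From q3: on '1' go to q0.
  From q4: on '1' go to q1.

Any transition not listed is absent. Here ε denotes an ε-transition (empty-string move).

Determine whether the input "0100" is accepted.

No

Start in {q0}.
Read '0': {q0} → {q4}.
Read '1': {q4} → {q1, q3}.
Read '0': {q1, q3} → {q2, q3}.
Read '0': {q2, q3} → {q2}.
The final set {q2} contains no accepting state.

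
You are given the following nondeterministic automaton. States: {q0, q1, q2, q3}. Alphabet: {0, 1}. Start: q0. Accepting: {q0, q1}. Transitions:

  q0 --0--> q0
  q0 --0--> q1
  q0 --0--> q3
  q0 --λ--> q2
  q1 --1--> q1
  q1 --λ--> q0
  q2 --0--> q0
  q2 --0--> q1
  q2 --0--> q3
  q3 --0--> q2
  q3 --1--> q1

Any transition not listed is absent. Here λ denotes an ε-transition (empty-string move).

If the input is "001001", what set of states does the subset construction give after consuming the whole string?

Start: ε-closure({q0}) = {q0, q2}.
Read '0': q0→{q0, q1, q3}, q2→{q0, q1, q3}; union {q0, q1, q3}; ε-closure = {q0, q1, q2, q3}.
Read '0': q0→{q0, q1, q3}, q1→∅, q2→{q0, q1, q3}, q3→{q2}; now {q0, q1, q2, q3}.
Read '1': q0→∅, q1→{q1}, q2→∅, q3→{q1}; union {q1}; ε-closure = {q0, q1, q2}.
Read '0': q0→{q0, q1, q3}, q1→∅, q2→{q0, q1, q3}; union {q0, q1, q3}; ε-closure = {q0, q1, q2, q3}.
Read '0': q0→{q0, q1, q3}, q1→∅, q2→{q0, q1, q3}, q3→{q2}; now {q0, q1, q2, q3}.
Read '1': q0→∅, q1→{q1}, q2→∅, q3→{q1}; union {q1}; ε-closure = {q0, q1, q2}.

{q0, q1, q2}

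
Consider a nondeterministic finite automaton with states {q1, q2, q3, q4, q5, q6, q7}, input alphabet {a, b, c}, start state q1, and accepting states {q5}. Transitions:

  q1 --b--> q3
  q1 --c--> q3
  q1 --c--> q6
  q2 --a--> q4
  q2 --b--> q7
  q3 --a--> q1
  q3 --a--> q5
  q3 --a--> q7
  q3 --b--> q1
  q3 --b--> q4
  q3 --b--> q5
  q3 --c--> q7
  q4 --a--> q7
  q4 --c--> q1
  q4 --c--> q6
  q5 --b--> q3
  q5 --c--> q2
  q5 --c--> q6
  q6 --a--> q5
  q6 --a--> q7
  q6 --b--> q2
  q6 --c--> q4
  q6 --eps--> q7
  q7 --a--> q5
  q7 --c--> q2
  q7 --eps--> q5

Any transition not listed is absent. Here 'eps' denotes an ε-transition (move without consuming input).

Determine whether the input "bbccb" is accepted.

Start in {q1}.
Read 'b': q1→{q3}; now {q3}.
Read 'b': q3→{q1, q4, q5}; now {q1, q4, q5}.
Read 'c': q1→{q3, q6}, q4→{q1, q6}, q5→{q2, q6}; union {q1, q2, q3, q6}; ε-closure = {q1, q2, q3, q5, q6, q7}.
Read 'c': q1→{q3, q6}, q2→∅, q3→{q7}, q5→{q2, q6}, q6→{q4}, q7→{q2}; union {q2, q3, q4, q6, q7}; ε-closure = {q2, q3, q4, q5, q6, q7}.
Read 'b': q2→{q7}, q3→{q1, q4, q5}, q4→∅, q5→{q3}, q6→{q2}, q7→∅; now {q1, q2, q3, q4, q5, q7}.
The final set {q1, q2, q3, q4, q5, q7} contains the accepting state q5.

Yes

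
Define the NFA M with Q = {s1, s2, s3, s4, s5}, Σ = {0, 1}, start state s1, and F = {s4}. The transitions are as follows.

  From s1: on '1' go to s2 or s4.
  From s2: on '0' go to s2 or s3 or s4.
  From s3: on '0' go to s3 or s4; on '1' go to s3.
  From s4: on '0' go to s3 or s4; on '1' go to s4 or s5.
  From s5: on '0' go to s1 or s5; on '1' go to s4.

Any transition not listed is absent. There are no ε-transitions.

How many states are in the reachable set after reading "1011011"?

3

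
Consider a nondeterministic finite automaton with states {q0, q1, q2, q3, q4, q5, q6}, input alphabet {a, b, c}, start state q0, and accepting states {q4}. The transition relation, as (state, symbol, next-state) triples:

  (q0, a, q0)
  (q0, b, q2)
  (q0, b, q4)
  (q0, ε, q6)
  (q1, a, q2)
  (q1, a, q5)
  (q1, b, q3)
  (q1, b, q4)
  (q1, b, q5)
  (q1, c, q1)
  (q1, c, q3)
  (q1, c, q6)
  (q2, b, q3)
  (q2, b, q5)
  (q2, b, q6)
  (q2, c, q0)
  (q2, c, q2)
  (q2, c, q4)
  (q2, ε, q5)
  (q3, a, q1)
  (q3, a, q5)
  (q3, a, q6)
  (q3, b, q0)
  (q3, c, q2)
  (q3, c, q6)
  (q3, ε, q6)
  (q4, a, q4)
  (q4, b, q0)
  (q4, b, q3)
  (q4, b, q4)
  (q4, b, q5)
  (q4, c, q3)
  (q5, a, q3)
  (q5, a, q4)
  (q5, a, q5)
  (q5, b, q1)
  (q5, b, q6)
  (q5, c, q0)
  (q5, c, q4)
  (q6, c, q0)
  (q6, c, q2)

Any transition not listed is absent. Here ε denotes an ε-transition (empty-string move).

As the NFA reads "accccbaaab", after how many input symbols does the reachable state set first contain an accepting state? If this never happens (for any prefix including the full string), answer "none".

Start: ε-closure({q0}) = {q0, q6}.
Read 'a': q0→{q0}, q6→∅; union {q0}; ε-closure = {q0, q6}.
Read 'c': q0→∅, q6→{q0, q2}; union {q0, q2}; ε-closure = {q0, q2, q5, q6}.
Read 'c': q0→∅, q2→{q0, q2, q4}, q5→{q0, q4}, q6→{q0, q2}; union {q0, q2, q4}; ε-closure = {q0, q2, q4, q5, q6}.
None of the earlier sets intersect F, but {q0, q2, q4, q5, q6} does.

3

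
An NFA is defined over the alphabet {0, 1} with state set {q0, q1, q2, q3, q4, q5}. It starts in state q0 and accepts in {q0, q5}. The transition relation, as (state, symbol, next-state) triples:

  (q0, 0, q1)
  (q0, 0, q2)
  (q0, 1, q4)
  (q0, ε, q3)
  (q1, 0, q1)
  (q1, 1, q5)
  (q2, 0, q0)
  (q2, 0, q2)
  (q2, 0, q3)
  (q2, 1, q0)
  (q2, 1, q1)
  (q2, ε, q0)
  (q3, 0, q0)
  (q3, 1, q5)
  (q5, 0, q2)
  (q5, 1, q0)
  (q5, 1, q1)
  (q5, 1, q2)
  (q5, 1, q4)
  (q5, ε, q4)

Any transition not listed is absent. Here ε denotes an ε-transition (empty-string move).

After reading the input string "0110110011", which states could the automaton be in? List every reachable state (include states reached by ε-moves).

{q0, q1, q2, q3, q4, q5}

Start: ε-closure({q0}) = {q0, q3}.
Read '0': q0→{q1, q2}, q3→{q0}; union {q0, q1, q2}; ε-closure = {q0, q1, q2, q3}.
Read '1': q0→{q4}, q1→{q5}, q2→{q0, q1}, q3→{q5}; union {q0, q1, q4, q5}; ε-closure = {q0, q1, q3, q4, q5}.
Read '1': q0→{q4}, q1→{q5}, q3→{q5}, q4→∅, q5→{q0, q1, q2, q4}; union {q0, q1, q2, q4, q5}; ε-closure = {q0, q1, q2, q3, q4, q5}.
Read '0': q0→{q1, q2}, q1→{q1}, q2→{q0, q2, q3}, q3→{q0}, q4→∅, q5→{q2}; now {q0, q1, q2, q3}.
Read '1': q0→{q4}, q1→{q5}, q2→{q0, q1}, q3→{q5}; union {q0, q1, q4, q5}; ε-closure = {q0, q1, q3, q4, q5}.
Read '1': q0→{q4}, q1→{q5}, q3→{q5}, q4→∅, q5→{q0, q1, q2, q4}; union {q0, q1, q2, q4, q5}; ε-closure = {q0, q1, q2, q3, q4, q5}.
Read '0': q0→{q1, q2}, q1→{q1}, q2→{q0, q2, q3}, q3→{q0}, q4→∅, q5→{q2}; now {q0, q1, q2, q3}.
Read '0': q0→{q1, q2}, q1→{q1}, q2→{q0, q2, q3}, q3→{q0}; now {q0, q1, q2, q3}.
Read '1': q0→{q4}, q1→{q5}, q2→{q0, q1}, q3→{q5}; union {q0, q1, q4, q5}; ε-closure = {q0, q1, q3, q4, q5}.
Read '1': q0→{q4}, q1→{q5}, q3→{q5}, q4→∅, q5→{q0, q1, q2, q4}; union {q0, q1, q2, q4, q5}; ε-closure = {q0, q1, q2, q3, q4, q5}.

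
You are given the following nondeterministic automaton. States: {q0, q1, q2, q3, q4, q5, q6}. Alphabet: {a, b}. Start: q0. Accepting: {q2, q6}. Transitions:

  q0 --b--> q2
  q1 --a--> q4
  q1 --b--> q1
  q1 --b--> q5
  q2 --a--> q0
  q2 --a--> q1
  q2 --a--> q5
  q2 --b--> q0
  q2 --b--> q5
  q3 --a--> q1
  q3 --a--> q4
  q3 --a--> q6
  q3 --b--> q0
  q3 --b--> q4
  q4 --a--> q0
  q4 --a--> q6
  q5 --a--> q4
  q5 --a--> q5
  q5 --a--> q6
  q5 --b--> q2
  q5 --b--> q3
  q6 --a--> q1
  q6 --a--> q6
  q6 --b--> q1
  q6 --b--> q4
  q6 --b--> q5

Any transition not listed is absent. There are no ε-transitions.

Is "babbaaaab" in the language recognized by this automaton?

Start in {q0}.
Read 'b': q0→{q2}; now {q2}.
Read 'a': q2→{q0, q1, q5}; now {q0, q1, q5}.
Read 'b': q0→{q2}, q1→{q1, q5}, q5→{q2, q3}; now {q1, q2, q3, q5}.
Read 'b': q1→{q1, q5}, q2→{q0, q5}, q3→{q0, q4}, q5→{q2, q3}; now {q0, q1, q2, q3, q4, q5}.
Read 'a': q0→∅, q1→{q4}, q2→{q0, q1, q5}, q3→{q1, q4, q6}, q4→{q0, q6}, q5→{q4, q5, q6}; now {q0, q1, q4, q5, q6}.
Read 'a': q0→∅, q1→{q4}, q4→{q0, q6}, q5→{q4, q5, q6}, q6→{q1, q6}; now {q0, q1, q4, q5, q6}.
Read 'a': q0→∅, q1→{q4}, q4→{q0, q6}, q5→{q4, q5, q6}, q6→{q1, q6}; now {q0, q1, q4, q5, q6}.
Read 'a': q0→∅, q1→{q4}, q4→{q0, q6}, q5→{q4, q5, q6}, q6→{q1, q6}; now {q0, q1, q4, q5, q6}.
Read 'b': q0→{q2}, q1→{q1, q5}, q4→∅, q5→{q2, q3}, q6→{q1, q4, q5}; now {q1, q2, q3, q4, q5}.
The final set {q1, q2, q3, q4, q5} contains the accepting state q2.

Yes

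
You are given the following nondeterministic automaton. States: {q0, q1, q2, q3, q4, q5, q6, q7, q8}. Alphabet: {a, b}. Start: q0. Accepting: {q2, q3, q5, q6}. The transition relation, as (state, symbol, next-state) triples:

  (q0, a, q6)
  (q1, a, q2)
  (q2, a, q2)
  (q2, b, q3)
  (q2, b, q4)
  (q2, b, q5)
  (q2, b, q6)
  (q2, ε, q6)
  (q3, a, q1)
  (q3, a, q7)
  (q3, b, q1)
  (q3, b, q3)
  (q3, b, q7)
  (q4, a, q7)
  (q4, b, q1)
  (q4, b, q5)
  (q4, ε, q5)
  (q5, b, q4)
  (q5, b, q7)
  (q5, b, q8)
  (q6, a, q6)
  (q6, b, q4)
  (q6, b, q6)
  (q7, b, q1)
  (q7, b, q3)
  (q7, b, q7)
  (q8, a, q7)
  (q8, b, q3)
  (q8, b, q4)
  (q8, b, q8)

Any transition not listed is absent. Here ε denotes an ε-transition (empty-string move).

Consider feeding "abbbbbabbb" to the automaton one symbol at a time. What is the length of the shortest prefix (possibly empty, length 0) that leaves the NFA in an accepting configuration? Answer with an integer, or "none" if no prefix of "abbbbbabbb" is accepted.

1

Start in {q0}.
Read 'a': {q0} → {q6}.
None of the earlier sets intersect F, but {q6} does.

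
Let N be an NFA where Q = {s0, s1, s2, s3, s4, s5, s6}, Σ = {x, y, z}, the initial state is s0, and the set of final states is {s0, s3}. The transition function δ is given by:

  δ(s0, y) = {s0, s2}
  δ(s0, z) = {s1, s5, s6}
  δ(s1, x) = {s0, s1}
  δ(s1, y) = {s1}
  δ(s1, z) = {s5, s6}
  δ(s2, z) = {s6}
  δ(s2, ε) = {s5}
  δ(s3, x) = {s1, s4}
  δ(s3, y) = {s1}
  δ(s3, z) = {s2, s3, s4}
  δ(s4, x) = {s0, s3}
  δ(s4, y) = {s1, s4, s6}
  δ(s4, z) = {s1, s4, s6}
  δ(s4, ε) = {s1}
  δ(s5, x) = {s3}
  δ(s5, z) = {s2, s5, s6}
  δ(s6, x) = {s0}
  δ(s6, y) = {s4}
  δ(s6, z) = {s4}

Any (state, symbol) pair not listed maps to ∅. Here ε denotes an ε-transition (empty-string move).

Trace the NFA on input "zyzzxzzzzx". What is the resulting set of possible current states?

Start in {s0}.
Read 'z': s0→{s1, s5, s6}; now {s1, s5, s6}.
Read 'y': s1→{s1}, s5→∅, s6→{s4}; now {s1, s4}.
Read 'z': s1→{s5, s6}, s4→{s1, s4, s6}; now {s1, s4, s5, s6}.
Read 'z': s1→{s5, s6}, s4→{s1, s4, s6}, s5→{s2, s5, s6}, s6→{s4}; now {s1, s2, s4, s5, s6}.
Read 'x': s1→{s0, s1}, s2→∅, s4→{s0, s3}, s5→{s3}, s6→{s0}; now {s0, s1, s3}.
Read 'z': s0→{s1, s5, s6}, s1→{s5, s6}, s3→{s2, s3, s4}; now {s1, s2, s3, s4, s5, s6}.
Read 'z': s1→{s5, s6}, s2→{s6}, s3→{s2, s3, s4}, s4→{s1, s4, s6}, s5→{s2, s5, s6}, s6→{s4}; now {s1, s2, s3, s4, s5, s6}.
Read 'z': s1→{s5, s6}, s2→{s6}, s3→{s2, s3, s4}, s4→{s1, s4, s6}, s5→{s2, s5, s6}, s6→{s4}; now {s1, s2, s3, s4, s5, s6}.
Read 'z': s1→{s5, s6}, s2→{s6}, s3→{s2, s3, s4}, s4→{s1, s4, s6}, s5→{s2, s5, s6}, s6→{s4}; now {s1, s2, s3, s4, s5, s6}.
Read 'x': s1→{s0, s1}, s2→∅, s3→{s1, s4}, s4→{s0, s3}, s5→{s3}, s6→{s0}; now {s0, s1, s3, s4}.

{s0, s1, s3, s4}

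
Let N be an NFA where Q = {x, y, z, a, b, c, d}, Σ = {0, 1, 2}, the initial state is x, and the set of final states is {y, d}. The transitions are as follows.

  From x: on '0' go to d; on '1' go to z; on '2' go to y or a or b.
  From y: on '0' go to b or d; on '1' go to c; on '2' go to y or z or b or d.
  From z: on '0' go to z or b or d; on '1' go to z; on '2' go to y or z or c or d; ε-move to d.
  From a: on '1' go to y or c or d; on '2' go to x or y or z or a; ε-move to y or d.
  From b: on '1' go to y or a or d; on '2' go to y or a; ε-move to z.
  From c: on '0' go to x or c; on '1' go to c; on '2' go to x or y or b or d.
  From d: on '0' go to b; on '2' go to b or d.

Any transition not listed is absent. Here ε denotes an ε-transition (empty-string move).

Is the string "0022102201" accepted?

Start in {x}.
Read '0': {x} → {d}.
Read '0': {d} → {z, b, d}.
Read '2': {z, b, d} → {y, z, a, b, c, d}.
Read '2': {y, z, a, b, c, d} → {x, y, z, a, b, c, d}.
Read '1': {x, y, z, a, b, c, d} → {y, z, a, c, d}.
Read '0': {y, z, a, c, d} → {x, z, b, c, d}.
Read '2': {x, z, b, c, d} → {x, y, z, a, b, c, d}.
Read '2': {x, y, z, a, b, c, d} → {x, y, z, a, b, c, d}.
Read '0': {x, y, z, a, b, c, d} → {x, z, b, c, d}.
Read '1': {x, z, b, c, d} → {y, z, a, c, d}.
The final set {y, z, a, c, d} contains the accepting states y, d.

Yes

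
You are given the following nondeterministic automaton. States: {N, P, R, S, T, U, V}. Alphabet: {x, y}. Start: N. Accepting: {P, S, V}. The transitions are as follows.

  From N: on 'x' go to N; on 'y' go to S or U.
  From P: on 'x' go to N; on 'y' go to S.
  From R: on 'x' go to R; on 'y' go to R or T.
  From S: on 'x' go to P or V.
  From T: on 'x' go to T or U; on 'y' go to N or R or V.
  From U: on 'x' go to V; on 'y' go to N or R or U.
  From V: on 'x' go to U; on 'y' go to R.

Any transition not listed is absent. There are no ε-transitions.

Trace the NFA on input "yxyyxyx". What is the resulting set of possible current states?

Start in {N}.
Read 'y': N→{S, U}; now {S, U}.
Read 'x': S→{P, V}, U→{V}; now {P, V}.
Read 'y': P→{S}, V→{R}; now {R, S}.
Read 'y': R→{R, T}, S→∅; now {R, T}.
Read 'x': R→{R}, T→{T, U}; now {R, T, U}.
Read 'y': R→{R, T}, T→{N, R, V}, U→{N, R, U}; now {N, R, T, U, V}.
Read 'x': N→{N}, R→{R}, T→{T, U}, U→{V}, V→{U}; now {N, R, T, U, V}.

{N, R, T, U, V}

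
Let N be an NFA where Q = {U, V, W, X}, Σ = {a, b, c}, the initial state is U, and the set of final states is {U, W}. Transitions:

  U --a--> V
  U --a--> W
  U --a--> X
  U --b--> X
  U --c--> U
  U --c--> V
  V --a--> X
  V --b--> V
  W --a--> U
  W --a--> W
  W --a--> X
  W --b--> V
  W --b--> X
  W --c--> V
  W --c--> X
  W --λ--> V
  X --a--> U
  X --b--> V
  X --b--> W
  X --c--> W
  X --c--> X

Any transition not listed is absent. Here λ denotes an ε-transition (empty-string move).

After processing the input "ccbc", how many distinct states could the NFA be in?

Start in {U}.
Read 'c': U→{U, V}; now {U, V}.
Read 'c': U→{U, V}, V→∅; now {U, V}.
Read 'b': U→{X}, V→{V}; now {V, X}.
Read 'c': V→∅, X→{W, X}; union {W, X}; ε-closure = {V, W, X}.
That set has 3 states.

3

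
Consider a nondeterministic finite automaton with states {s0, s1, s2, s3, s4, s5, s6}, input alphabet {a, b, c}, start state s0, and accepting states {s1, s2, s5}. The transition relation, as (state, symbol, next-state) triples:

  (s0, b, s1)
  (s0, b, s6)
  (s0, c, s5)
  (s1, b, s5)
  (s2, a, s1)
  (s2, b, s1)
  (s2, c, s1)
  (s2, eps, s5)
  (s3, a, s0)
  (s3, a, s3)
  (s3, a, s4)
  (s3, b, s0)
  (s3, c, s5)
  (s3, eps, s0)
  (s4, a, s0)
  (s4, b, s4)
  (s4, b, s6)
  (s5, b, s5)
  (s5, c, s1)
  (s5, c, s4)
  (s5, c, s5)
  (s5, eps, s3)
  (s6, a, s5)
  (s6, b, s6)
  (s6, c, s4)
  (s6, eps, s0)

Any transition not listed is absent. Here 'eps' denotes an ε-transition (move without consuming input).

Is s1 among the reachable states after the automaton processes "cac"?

Start in {s0}.
Read 'c': s0→{s5}; union {s5}; ε-closure = {s0, s3, s5}.
Read 'a': s0→∅, s3→{s0, s3, s4}, s5→∅; now {s0, s3, s4}.
Read 'c': s0→{s5}, s3→{s5}, s4→∅; union {s5}; ε-closure = {s0, s3, s5}.
State s1 is not in {s0, s3, s5}.

No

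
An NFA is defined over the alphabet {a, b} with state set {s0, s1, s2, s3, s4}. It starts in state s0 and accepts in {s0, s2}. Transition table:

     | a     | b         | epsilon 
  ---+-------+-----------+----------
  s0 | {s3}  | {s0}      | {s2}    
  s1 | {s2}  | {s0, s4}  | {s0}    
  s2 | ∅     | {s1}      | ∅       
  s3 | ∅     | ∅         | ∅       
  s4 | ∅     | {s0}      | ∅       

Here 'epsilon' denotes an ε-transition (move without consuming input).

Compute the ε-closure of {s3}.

Begin with {s3}.
No ε-moves leave this set, so the closure equals the set itself.

{s3}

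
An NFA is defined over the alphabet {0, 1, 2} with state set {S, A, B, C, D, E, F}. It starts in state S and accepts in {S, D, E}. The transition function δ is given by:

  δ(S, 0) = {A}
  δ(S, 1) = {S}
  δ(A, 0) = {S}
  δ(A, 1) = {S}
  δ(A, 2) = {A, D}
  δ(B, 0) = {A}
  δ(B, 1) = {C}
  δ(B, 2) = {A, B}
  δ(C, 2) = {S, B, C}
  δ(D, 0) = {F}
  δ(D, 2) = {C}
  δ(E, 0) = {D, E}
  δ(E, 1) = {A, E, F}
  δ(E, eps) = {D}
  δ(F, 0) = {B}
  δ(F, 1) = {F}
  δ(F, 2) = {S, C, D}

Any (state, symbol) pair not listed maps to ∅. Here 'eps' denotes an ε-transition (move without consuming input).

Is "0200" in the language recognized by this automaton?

No

Start in {S}.
Read '0': {S} → {A}.
Read '2': {A} → {A, D}.
Read '0': {A, D} → {S, F}.
Read '0': {S, F} → {A, B}.
The final set {A, B} contains no accepting state.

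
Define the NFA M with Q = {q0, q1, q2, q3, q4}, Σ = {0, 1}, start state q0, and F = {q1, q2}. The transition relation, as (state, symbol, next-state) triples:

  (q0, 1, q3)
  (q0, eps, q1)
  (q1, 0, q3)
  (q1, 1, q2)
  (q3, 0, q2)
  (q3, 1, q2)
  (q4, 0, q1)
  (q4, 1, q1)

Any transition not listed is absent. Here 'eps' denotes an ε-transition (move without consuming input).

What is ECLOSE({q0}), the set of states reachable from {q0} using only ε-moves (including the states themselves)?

Begin with {q0}.
ε-move q0 → q1; add q1.

{q0, q1}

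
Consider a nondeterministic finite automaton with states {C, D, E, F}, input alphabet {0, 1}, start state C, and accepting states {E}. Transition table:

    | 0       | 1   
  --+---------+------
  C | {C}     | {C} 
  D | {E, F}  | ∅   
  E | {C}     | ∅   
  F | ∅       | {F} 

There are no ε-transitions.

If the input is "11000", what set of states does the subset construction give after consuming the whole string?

Start in {C}.
Read '1': {C} → {C}.
Read '1': {C} → {C}.
Read '0': {C} → {C}.
Read '0': {C} → {C}.
Read '0': {C} → {C}.

{C}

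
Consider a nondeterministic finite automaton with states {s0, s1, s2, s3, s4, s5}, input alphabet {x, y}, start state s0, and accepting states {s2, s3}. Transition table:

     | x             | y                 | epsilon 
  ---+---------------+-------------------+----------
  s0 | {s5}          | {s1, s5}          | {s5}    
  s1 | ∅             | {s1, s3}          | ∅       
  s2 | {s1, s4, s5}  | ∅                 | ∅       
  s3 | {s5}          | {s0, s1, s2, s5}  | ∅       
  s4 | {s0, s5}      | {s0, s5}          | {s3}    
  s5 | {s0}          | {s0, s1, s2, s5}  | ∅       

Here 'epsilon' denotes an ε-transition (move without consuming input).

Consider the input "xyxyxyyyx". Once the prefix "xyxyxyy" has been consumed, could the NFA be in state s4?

No

Start: ε-closure({s0}) = {s0, s5}.
Read 'x': s0→{s5}, s5→{s0}; now {s0, s5}.
Read 'y': s0→{s1, s5}, s5→{s0, s1, s2, s5}; now {s0, s1, s2, s5}.
Read 'x': s0→{s5}, s1→∅, s2→{s1, s4, s5}, s5→{s0}; union {s0, s1, s4, s5}; ε-closure = {s0, s1, s3, s4, s5}.
Read 'y': s0→{s1, s5}, s1→{s1, s3}, s3→{s0, s1, s2, s5}, s4→{s0, s5}, s5→{s0, s1, s2, s5}; now {s0, s1, s2, s3, s5}.
Read 'x': s0→{s5}, s1→∅, s2→{s1, s4, s5}, s3→{s5}, s5→{s0}; union {s0, s1, s4, s5}; ε-closure = {s0, s1, s3, s4, s5}.
Read 'y': s0→{s1, s5}, s1→{s1, s3}, s3→{s0, s1, s2, s5}, s4→{s0, s5}, s5→{s0, s1, s2, s5}; now {s0, s1, s2, s3, s5}.
Read 'y': s0→{s1, s5}, s1→{s1, s3}, s2→∅, s3→{s0, s1, s2, s5}, s5→{s0, s1, s2, s5}; now {s0, s1, s2, s3, s5}.
State s4 is not in {s0, s1, s2, s3, s5}.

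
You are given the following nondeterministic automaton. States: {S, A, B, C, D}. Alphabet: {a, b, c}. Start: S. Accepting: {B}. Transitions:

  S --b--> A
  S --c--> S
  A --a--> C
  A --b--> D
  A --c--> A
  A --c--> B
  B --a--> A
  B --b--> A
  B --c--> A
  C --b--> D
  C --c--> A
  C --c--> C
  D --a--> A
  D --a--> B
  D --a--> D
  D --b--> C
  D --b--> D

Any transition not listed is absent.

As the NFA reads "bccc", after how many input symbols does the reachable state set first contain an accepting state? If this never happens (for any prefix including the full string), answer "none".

2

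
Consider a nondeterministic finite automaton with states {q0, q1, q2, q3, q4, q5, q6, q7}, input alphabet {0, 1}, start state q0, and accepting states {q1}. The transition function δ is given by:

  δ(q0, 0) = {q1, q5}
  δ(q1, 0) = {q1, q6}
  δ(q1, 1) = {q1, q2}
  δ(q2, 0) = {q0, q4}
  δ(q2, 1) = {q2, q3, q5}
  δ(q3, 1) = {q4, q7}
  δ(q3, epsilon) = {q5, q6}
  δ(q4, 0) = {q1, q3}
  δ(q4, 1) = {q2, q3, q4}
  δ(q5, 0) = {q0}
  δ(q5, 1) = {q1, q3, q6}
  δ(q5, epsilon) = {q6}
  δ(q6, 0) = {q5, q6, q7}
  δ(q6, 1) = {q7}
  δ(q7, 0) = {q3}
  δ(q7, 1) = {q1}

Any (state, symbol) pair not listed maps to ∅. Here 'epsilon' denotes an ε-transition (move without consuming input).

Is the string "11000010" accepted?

Start in {q0}.
Read '1': {q0} → ∅.
The set is empty and remains empty for the remaining 7 symbols.
The final set ∅ contains no accepting state.

No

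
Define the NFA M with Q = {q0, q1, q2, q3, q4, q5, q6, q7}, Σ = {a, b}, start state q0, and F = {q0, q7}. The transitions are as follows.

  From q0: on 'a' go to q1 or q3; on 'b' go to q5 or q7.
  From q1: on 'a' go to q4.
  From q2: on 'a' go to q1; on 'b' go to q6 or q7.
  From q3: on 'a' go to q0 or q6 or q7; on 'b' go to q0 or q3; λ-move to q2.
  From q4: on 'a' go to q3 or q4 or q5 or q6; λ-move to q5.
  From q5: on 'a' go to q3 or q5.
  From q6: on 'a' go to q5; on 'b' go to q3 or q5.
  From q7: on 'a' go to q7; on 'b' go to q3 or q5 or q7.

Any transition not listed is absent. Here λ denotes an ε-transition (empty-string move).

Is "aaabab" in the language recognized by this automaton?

Start in {q0}.
Read 'a': {q0} → {q1, q2, q3}.
Read 'a': {q1, q2, q3} → {q0, q1, q4, q5, q6, q7}.
Read 'a': {q0, q1, q4, q5, q6, q7} → {q1, q2, q3, q4, q5, q6, q7}.
Read 'b': {q1, q2, q3, q4, q5, q6, q7} → {q0, q2, q3, q5, q6, q7}.
Read 'a': {q0, q2, q3, q5, q6, q7} → {q0, q1, q2, q3, q5, q6, q7}.
Read 'b': {q0, q1, q2, q3, q5, q6, q7} → {q0, q2, q3, q5, q6, q7}.
The final set {q0, q2, q3, q5, q6, q7} contains the accepting states q0, q7.

Yes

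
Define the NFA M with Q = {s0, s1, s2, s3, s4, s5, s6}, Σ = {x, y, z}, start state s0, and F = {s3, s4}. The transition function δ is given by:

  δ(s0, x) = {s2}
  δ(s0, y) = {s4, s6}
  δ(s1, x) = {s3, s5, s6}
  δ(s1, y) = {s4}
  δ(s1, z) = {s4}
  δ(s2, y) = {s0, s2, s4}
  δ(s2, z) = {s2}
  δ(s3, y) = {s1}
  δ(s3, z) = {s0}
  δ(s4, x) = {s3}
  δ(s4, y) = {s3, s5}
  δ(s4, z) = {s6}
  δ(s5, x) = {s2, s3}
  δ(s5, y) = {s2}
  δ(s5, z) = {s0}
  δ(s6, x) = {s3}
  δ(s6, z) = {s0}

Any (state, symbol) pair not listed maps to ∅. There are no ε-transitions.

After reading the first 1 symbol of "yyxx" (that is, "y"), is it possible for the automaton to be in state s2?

No

Start in {s0}.
Read 'y': s0→{s4, s6}; now {s4, s6}.
State s2 is not in {s4, s6}.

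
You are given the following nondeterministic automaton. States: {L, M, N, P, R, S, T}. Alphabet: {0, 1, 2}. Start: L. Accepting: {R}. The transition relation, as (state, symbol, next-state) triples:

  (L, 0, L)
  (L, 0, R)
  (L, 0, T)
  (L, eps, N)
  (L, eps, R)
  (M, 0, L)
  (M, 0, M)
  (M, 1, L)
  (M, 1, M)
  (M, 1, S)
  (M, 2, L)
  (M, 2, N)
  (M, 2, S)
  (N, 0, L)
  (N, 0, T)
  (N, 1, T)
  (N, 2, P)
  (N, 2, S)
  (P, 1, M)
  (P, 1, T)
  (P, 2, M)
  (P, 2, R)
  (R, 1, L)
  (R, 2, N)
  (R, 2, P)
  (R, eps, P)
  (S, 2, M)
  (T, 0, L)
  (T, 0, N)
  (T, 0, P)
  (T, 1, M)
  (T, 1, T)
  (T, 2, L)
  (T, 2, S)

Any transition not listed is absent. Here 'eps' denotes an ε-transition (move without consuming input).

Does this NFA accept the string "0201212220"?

Yes

Start: ε-closure({L}) = {L, N, P, R}.
Read '0': {L, N, P, R} → {L, N, P, R, T}.
Read '2': {L, N, P, R, T} → {L, M, N, P, R, S}.
Read '0': {L, M, N, P, R, S} → {L, M, N, P, R, T}.
Read '1': {L, M, N, P, R, T} → {L, M, N, P, R, S, T}.
Read '2': {L, M, N, P, R, S, T} → {L, M, N, P, R, S}.
Read '1': {L, M, N, P, R, S} → {L, M, N, P, R, S, T}.
Read '2': {L, M, N, P, R, S, T} → {L, M, N, P, R, S}.
Read '2': {L, M, N, P, R, S} → {L, M, N, P, R, S}.
Read '2': {L, M, N, P, R, S} → {L, M, N, P, R, S}.
Read '0': {L, M, N, P, R, S} → {L, M, N, P, R, T}.
The final set {L, M, N, P, R, T} contains the accepting state R.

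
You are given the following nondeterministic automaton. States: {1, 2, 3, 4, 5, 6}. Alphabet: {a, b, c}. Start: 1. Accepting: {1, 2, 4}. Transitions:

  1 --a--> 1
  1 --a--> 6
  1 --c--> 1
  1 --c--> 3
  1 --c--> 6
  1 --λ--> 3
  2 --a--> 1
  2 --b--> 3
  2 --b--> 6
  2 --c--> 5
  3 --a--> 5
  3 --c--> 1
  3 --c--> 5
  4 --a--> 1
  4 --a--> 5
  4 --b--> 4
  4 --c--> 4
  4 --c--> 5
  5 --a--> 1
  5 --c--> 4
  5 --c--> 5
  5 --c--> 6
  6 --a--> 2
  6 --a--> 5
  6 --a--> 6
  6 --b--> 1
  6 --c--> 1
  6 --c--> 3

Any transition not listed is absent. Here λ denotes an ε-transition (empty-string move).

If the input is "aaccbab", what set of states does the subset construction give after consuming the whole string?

{1, 3}

Start: ε-closure({1}) = {1, 3}.
Read 'a': 1→{1, 6}, 3→{5}; union {1, 5, 6}; ε-closure = {1, 3, 5, 6}.
Read 'a': 1→{1, 6}, 3→{5}, 5→{1}, 6→{2, 5, 6}; union {1, 2, 5, 6}; ε-closure = {1, 2, 3, 5, 6}.
Read 'c': 1→{1, 3, 6}, 2→{5}, 3→{1, 5}, 5→{4, 5, 6}, 6→{1, 3}; now {1, 3, 4, 5, 6}.
Read 'c': 1→{1, 3, 6}, 3→{1, 5}, 4→{4, 5}, 5→{4, 5, 6}, 6→{1, 3}; now {1, 3, 4, 5, 6}.
Read 'b': 1→∅, 3→∅, 4→{4}, 5→∅, 6→{1}; union {1, 4}; ε-closure = {1, 3, 4}.
Read 'a': 1→{1, 6}, 3→{5}, 4→{1, 5}; union {1, 5, 6}; ε-closure = {1, 3, 5, 6}.
Read 'b': 1→∅, 3→∅, 5→∅, 6→{1}; union {1}; ε-closure = {1, 3}.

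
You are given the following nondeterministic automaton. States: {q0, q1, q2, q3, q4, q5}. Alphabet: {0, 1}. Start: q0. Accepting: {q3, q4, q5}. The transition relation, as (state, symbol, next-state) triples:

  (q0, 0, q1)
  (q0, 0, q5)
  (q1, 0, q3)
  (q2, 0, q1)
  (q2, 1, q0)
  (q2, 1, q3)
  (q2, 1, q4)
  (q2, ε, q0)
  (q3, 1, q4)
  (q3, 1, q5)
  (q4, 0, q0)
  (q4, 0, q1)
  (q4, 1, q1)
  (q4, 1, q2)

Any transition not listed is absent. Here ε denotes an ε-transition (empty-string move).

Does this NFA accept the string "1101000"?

Start in {q0}.
Read '1': {q0} → ∅.
The set is empty and remains empty for the remaining 6 symbols.
The final set ∅ contains no accepting state.

No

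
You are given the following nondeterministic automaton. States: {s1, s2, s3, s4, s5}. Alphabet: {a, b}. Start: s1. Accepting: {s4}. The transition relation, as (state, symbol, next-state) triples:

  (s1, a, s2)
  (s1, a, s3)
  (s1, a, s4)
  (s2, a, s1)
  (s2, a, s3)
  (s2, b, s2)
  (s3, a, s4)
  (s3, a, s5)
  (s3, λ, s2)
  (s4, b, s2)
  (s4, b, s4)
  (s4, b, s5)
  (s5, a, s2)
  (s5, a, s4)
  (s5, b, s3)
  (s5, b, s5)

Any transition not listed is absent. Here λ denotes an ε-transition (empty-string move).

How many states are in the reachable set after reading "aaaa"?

5

Start in {s1}.
Read 'a': {s1} → {s2, s3, s4}.
Read 'a': {s2, s3, s4} → {s1, s2, s3, s4, s5}.
Read 'a': {s1, s2, s3, s4, s5} → {s1, s2, s3, s4, s5}.
Read 'a': {s1, s2, s3, s4, s5} → {s1, s2, s3, s4, s5}.
That set has 5 states.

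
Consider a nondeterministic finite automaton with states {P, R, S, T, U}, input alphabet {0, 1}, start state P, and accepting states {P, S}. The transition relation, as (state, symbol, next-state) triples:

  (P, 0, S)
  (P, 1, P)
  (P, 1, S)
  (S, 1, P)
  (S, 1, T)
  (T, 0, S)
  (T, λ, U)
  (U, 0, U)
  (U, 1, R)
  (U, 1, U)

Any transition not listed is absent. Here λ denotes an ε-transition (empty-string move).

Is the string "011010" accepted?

Yes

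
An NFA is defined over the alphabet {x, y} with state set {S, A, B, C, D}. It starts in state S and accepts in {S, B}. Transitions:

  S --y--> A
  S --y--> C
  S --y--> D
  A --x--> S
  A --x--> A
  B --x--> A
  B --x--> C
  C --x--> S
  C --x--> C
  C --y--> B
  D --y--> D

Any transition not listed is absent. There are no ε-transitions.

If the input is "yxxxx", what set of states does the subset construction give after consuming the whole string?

{S, A, C}

Start in {S}.
Read 'y': S→{A, C, D}; now {A, C, D}.
Read 'x': A→{S, A}, C→{S, C}, D→∅; now {S, A, C}.
Read 'x': S→∅, A→{S, A}, C→{S, C}; now {S, A, C}.
Read 'x': S→∅, A→{S, A}, C→{S, C}; now {S, A, C}.
Read 'x': S→∅, A→{S, A}, C→{S, C}; now {S, A, C}.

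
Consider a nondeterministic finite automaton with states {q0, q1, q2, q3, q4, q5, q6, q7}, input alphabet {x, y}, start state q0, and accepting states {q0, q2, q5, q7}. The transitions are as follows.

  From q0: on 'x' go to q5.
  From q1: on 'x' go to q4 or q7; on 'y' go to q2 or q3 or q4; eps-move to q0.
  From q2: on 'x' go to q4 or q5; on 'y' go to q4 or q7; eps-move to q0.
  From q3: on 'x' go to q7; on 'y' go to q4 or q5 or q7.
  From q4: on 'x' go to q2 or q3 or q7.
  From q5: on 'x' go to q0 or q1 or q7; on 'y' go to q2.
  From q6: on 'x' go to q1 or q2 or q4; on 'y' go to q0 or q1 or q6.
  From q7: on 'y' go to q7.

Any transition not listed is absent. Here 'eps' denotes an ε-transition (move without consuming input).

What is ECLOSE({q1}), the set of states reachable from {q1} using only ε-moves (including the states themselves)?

Begin with {q1}.
ε-move q1 → q0; add q0.

{q0, q1}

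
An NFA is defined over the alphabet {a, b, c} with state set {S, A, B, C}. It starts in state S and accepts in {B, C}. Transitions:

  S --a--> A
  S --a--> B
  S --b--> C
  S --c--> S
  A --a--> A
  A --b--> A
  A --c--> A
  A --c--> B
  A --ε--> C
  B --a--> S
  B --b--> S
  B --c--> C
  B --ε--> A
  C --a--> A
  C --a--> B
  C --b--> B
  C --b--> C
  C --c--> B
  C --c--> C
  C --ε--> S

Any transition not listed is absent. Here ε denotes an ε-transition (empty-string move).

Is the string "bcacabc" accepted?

Start in {S}.
Read 'b': S→{C}; union {C}; ε-closure = {S, C}.
Read 'c': S→{S}, C→{B, C}; union {S, B, C}; ε-closure = {S, A, B, C}.
Read 'a': S→{A, B}, A→{A}, B→{S}, C→{A, B}; union {S, A, B}; ε-closure = {S, A, B, C}.
Read 'c': S→{S}, A→{A, B}, B→{C}, C→{B, C}; now {S, A, B, C}.
Read 'a': S→{A, B}, A→{A}, B→{S}, C→{A, B}; union {S, A, B}; ε-closure = {S, A, B, C}.
Read 'b': S→{C}, A→{A}, B→{S}, C→{B, C}; now {S, A, B, C}.
Read 'c': S→{S}, A→{A, B}, B→{C}, C→{B, C}; now {S, A, B, C}.
The final set {S, A, B, C} contains the accepting states B, C.

Yes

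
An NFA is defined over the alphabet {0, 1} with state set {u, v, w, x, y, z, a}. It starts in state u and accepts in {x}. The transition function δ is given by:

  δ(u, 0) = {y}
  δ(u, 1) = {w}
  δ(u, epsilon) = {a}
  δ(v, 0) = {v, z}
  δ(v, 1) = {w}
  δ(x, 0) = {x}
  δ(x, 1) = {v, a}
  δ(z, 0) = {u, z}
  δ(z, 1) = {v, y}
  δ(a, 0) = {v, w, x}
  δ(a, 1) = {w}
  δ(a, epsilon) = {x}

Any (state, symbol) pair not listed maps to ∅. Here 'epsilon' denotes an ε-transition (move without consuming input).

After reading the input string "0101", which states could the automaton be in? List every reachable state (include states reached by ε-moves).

Start: ε-closure({u}) = {u, x, a}.
Read '0': u→{y}, x→{x}, a→{v, w, x}; now {v, w, x, y}.
Read '1': v→{w}, w→∅, x→{v, a}, y→∅; union {v, w, a}; ε-closure = {v, w, x, a}.
Read '0': v→{v, z}, w→∅, x→{x}, a→{v, w, x}; now {v, w, x, z}.
Read '1': v→{w}, w→∅, x→{v, a}, z→{v, y}; union {v, w, y, a}; ε-closure = {v, w, x, y, a}.

{v, w, x, y, a}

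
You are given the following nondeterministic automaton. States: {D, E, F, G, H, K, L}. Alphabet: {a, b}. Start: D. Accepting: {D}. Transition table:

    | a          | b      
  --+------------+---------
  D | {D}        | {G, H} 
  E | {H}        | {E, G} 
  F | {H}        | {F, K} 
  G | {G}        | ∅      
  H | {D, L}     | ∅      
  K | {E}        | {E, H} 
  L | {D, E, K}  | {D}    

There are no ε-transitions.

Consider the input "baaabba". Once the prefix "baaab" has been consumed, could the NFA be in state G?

Yes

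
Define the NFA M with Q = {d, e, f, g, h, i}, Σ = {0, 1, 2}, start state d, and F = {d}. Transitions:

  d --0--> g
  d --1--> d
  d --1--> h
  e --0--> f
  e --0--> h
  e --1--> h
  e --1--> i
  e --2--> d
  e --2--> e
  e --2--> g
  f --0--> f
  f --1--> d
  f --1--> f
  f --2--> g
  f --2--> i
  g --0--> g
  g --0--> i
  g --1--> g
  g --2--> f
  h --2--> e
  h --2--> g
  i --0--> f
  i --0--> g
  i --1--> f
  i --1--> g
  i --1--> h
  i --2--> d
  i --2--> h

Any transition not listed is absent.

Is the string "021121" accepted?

No

Start in {d}.
Read '0': d→{g}; now {g}.
Read '2': g→{f}; now {f}.
Read '1': f→{d, f}; now {d, f}.
Read '1': d→{d, h}, f→{d, f}; now {d, f, h}.
Read '2': d→∅, f→{g, i}, h→{e, g}; now {e, g, i}.
Read '1': e→{h, i}, g→{g}, i→{f, g, h}; now {f, g, h, i}.
The final set {f, g, h, i} contains no accepting state.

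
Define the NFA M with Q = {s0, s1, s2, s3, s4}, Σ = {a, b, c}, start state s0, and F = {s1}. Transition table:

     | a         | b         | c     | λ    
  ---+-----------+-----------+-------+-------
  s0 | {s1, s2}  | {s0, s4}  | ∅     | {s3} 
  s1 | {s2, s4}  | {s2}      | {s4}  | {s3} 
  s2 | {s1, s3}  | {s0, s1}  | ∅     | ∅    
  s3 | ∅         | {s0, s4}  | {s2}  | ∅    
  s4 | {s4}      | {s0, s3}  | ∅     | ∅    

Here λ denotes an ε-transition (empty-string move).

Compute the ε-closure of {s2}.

{s2}

Begin with {s2}.
No ε-moves leave this set, so the closure equals the set itself.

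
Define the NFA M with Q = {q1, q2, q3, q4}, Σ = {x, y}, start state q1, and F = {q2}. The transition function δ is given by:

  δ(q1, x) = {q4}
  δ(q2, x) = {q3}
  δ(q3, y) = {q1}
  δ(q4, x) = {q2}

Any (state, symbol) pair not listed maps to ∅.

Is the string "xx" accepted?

Yes

Start in {q1}.
Read 'x': q1→{q4}; now {q4}.
Read 'x': q4→{q2}; now {q2}.
The final set {q2} contains the accepting state q2.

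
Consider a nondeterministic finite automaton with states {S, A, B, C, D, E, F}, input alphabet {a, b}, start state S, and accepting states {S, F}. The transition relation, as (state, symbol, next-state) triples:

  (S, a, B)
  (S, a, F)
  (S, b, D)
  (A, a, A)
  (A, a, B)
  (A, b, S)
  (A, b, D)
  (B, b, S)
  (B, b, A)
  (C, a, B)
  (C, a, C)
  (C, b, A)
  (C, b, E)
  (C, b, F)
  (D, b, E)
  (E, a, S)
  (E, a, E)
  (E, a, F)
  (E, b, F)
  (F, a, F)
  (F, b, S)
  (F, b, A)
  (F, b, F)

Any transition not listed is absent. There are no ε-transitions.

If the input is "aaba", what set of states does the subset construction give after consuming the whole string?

{A, B, F}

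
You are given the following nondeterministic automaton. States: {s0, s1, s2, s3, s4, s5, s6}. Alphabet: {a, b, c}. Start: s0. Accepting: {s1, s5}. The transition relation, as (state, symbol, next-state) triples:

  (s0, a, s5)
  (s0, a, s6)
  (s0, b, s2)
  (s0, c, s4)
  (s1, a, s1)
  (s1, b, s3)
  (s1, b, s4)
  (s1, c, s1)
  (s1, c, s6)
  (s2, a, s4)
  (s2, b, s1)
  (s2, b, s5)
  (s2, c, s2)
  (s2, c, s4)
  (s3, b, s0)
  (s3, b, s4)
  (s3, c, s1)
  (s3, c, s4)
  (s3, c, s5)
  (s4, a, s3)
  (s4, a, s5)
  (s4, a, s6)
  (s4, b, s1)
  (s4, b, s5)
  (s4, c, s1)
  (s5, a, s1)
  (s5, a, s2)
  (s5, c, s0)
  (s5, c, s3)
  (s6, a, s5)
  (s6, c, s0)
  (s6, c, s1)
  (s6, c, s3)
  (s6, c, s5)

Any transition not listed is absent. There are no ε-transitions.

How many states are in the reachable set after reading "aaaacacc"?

7

Start in {s0}.
Read 'a': {s0} → {s5, s6}.
Read 'a': {s5, s6} → {s1, s2, s5}.
Read 'a': {s1, s2, s5} → {s1, s2, s4}.
Read 'a': {s1, s2, s4} → {s1, s3, s4, s5, s6}.
Read 'c': {s1, s3, s4, s5, s6} → {s0, s1, s3, s4, s5, s6}.
Read 'a': {s0, s1, s3, s4, s5, s6} → {s1, s2, s3, s5, s6}.
Read 'c': {s1, s2, s3, s5, s6} → {s0, s1, s2, s3, s4, s5, s6}.
Read 'c': {s0, s1, s2, s3, s4, s5, s6} → {s0, s1, s2, s3, s4, s5, s6}.
That set has 7 states.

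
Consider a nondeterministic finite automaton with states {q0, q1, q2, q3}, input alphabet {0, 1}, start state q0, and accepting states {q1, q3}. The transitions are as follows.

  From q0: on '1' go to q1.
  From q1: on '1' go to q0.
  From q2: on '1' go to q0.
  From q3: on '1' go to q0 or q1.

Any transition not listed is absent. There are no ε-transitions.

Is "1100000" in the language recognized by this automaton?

Start in {q0}.
Read '1': {q0} → {q1}.
Read '1': {q1} → {q0}.
Read '0': {q0} → ∅.
The set is empty and remains empty for the remaining 4 symbols.
The final set ∅ contains no accepting state.

No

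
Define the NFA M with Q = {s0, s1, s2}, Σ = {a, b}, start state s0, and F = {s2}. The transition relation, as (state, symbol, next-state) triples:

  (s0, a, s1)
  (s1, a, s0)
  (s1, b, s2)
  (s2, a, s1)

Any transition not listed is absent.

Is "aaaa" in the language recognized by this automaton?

No

Start in {s0}.
Read 'a': {s0} → {s1}.
Read 'a': {s1} → {s0}.
Read 'a': {s0} → {s1}.
Read 'a': {s1} → {s0}.
The final set {s0} contains no accepting state.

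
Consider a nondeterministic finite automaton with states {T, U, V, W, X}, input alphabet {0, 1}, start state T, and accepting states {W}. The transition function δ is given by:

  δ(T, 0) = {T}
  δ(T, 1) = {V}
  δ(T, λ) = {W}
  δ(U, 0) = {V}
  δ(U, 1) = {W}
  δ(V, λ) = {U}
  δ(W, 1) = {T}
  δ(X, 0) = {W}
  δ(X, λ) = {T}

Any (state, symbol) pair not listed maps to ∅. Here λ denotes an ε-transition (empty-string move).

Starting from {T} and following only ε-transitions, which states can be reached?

{T, W}

Begin with {T}.
ε-move T → W; add W.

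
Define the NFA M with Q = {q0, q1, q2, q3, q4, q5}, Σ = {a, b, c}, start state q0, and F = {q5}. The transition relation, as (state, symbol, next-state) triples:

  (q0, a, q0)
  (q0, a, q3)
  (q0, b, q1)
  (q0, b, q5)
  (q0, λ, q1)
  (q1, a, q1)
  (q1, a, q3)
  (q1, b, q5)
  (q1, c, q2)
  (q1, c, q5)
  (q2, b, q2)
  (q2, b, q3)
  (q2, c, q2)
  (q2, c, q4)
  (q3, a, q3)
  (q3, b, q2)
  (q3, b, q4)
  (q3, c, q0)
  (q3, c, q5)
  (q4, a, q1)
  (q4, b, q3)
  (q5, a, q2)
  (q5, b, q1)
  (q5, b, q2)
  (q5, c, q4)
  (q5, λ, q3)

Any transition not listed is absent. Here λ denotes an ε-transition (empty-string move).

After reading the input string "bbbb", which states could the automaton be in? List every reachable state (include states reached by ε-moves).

{q1, q2, q3, q4, q5}

Start: ε-closure({q0}) = {q0, q1}.
Read 'b': q0→{q1, q5}, q1→{q5}; union {q1, q5}; ε-closure = {q1, q3, q5}.
Read 'b': q1→{q5}, q3→{q2, q4}, q5→{q1, q2}; union {q1, q2, q4, q5}; ε-closure = {q1, q2, q3, q4, q5}.
Read 'b': q1→{q5}, q2→{q2, q3}, q3→{q2, q4}, q4→{q3}, q5→{q1, q2}; now {q1, q2, q3, q4, q5}.
Read 'b': q1→{q5}, q2→{q2, q3}, q3→{q2, q4}, q4→{q3}, q5→{q1, q2}; now {q1, q2, q3, q4, q5}.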